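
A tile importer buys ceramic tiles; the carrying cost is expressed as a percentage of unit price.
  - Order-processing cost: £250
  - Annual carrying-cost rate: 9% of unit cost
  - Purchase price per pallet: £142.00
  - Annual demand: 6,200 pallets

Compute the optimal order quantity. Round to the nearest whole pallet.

Carrying cost H = £142 × 9% = £12.7800/pallet/yr
2DS/H = 2·6,200·250/12.78 = 242,566.51
EOQ = √242,566.51 ≈ 492.51

493 pallets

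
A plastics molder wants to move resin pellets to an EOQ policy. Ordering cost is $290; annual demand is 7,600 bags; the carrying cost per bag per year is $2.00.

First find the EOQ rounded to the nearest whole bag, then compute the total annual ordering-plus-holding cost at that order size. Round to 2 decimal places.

$2,969.18

2DS/H = 2·7,600·290/2 = 2,204,000.00
EOQ = √2,204,000.00 ≈ 1,484.59 → Q = 1,485 bags
Ordering: D/Q × S = 7,600/1,485 × $290 = $1,484.18
Holding:  Q/2 × H = 1,485/2 × $2 = $1,485.00
Total = $1,484.18 + $1,485.00 = $2,969.18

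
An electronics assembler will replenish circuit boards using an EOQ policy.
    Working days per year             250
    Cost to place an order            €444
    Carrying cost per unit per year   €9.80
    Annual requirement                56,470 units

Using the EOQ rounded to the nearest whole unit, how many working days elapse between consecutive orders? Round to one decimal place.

2DS/H = 2·56,470·444/9.8 = 5,116,873.47
EOQ = √5,116,873.47 ≈ 2,262.05 → Q = 2,262 units
T = Q/D × 250 days = 2,262/56,470 × 250 = 10.014 days

10.0 days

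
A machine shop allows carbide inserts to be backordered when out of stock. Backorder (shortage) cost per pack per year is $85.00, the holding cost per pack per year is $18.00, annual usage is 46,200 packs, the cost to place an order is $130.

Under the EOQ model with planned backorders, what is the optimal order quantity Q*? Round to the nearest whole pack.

Basic EOQ = √(2·46,200·130/18) = 816.905
Backorder adjustment √((H+b)/b) = √((18+85)/85) = 1.1008
Q* = 816.905 × 1.1008 ≈ 899.25

899 packs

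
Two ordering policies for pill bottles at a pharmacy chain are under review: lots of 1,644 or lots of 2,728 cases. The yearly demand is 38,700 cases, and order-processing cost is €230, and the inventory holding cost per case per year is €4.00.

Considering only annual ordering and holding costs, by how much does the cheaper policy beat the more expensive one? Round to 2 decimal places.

€16.60

TC(Q) = (D/Q)S + (Q/2)H
TC(1,644) = (38,700/1,644)×230 + (1,644/2)×4 = €8,702.23
TC(2,728) = (38,700/2,728)×230 + (2,728/2)×4 = €8,718.83
|ΔTC| = |€8,702.23 − €8,718.83| = €16.60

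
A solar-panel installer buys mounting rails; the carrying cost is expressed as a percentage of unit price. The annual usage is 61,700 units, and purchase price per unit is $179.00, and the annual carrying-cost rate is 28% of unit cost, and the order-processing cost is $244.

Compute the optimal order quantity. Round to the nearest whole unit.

775 units

Holding cost per unit per year: H = 28% × $179 = $50.1200
EOQ = √(2DS/H) = √(2 × 61,700 × 244 / 50.12)
    = √(600,750.20) ≈ 775.08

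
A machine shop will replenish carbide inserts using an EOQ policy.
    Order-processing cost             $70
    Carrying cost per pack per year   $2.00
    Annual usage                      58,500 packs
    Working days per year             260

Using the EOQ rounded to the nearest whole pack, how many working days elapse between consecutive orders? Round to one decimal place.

9.0 days

Optimal lot size Q* = (2 × 58,500 × $70 / $2)^½ ≈ 2,023.61 → Q = 2,024 packs
Cycle time = (working days × Q)/D = (260 × 2,024) / 58,500 = 8.996 days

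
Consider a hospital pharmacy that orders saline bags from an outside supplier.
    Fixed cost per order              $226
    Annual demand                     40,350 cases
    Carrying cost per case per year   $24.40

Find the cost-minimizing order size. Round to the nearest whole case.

2DS/H = 2·40,350·226/24.4 = 747,467.21
EOQ = √747,467.21 ≈ 864.56

865 cases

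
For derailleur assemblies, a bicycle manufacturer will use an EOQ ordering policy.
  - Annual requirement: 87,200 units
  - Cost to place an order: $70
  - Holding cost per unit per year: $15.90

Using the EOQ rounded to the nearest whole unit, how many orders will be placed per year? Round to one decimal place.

Optimal lot size Q* = (2 × 87,200 × $70 / $15.9)^½ ≈ 876.24 → Q = 876
Orders per year = D/Q = 87,200 / 876 = 99.543

99.5 orders per year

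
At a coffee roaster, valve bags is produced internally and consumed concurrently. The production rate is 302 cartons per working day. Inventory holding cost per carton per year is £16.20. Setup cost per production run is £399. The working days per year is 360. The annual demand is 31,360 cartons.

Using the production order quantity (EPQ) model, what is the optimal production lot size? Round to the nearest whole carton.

Daily demand d = 31,360/360 = 87.111; p = 302; 1 − d/p = 0.71155
EPQ = √(2DS / (H(1 − d/p)))
    = √(2 × 31,360 × 399 / (16.2 × 0.71155)) ≈ 1,473.43

1,473 cartons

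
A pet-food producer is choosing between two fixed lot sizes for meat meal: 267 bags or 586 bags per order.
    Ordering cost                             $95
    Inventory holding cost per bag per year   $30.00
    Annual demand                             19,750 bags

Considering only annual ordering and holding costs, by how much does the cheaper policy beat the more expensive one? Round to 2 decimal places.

$959.64

For each Q, cost = (D/Q)·S + (Q/2)·H.
TC(267) = (19,750/267)×95 + (267/2)×30 = $11,032.15
TC(586) = (19,750/586)×95 + (586/2)×30 = $11,991.79
Cheaper: Q = 267.  Difference = $959.64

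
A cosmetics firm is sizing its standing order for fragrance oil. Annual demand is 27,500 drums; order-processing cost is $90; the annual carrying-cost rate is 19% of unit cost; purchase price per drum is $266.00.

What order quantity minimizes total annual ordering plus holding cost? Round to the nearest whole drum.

Holding cost per drum per year: H = 19% × $266 = $50.5400
EOQ = √(2DS/H) = √(2 × 27,500 × 90 / 50.54)
    = √(97,942.22) ≈ 312.96

313 drums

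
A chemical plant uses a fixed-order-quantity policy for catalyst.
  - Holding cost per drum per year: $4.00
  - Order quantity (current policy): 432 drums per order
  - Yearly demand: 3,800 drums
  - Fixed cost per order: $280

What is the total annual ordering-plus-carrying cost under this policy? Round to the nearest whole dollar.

$3,327

Ordering: D/Q × S = 3,800/432 × $280 = $2,462.96
Holding:  Q/2 × H = 432/2 × $4 = $864.00
Total = $2,462.96 + $864.00 = $3,326.96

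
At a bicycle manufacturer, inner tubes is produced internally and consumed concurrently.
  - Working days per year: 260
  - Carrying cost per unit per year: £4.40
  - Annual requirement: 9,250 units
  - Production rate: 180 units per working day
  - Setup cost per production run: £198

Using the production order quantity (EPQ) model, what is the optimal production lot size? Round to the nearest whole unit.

Daily demand d = 9,250/260 = 35.577; p = 180; 1 − d/p = 0.80235
EPQ = √(2DS / (H(1 − d/p)))
    = √(2 × 9,250 × 198 / (4.4 × 0.80235)) ≈ 1,018.62

1,019 units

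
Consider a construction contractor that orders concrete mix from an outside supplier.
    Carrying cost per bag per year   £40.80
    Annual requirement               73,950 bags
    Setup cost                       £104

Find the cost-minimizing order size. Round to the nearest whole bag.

2DS/H = 2·73,950·104/40.8 = 377,000.00
EOQ = √377,000.00 ≈ 614.00

614 bags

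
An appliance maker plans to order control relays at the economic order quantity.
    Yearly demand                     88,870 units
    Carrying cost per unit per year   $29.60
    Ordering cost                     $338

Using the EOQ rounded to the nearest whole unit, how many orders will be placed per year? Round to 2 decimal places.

62.36 orders per year

EOQ = √(2DS/H) = √(2 × 88,870 × 338 / 29.6)
    = √(2,029,598.65) ≈ 1,424.64 → Q = 1,425
Orders per year = D/Q = 88,870 / 1,425 = 62.365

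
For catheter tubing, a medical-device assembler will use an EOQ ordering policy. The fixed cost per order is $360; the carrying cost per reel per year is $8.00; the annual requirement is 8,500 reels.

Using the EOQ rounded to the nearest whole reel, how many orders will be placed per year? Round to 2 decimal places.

Q* = √(2·D·S / H) = √(2·8,500·360 / 8) = √765,000.0 ≈ 874.64 → Q = 875
Orders per year = D/Q = 8,500 / 875 = 9.714

9.71 orders per year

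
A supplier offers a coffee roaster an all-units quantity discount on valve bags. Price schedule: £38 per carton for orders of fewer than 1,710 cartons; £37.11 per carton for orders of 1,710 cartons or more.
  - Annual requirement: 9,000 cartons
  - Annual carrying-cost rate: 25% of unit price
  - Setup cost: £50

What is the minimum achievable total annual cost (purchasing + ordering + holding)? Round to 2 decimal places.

H₁ = 25%×£38 = £9.5000;  H₂ = 25%×£37.11 = £9.2775
EOQ₁ = √(2×9,000×50/9.5000) = 307.79  (< 1,710, feasible at tier 1)
EOQ₂ = √(2×9,000×50/9.2775) = 311.46  (< 1,710 → use Q = 1,710 at tier-2 price)
TC(tier 1 (EOQ₁), Q≈307.8) = £344,924.04
TC(tier 2, Q≈1,710.0) = £342,185.42
Minimum at tier 2: £342,185.42

£342,185.42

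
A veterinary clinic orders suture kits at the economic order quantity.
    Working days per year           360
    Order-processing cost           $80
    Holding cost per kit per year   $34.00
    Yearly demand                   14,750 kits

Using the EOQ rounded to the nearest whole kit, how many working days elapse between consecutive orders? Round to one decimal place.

6.4 days

2DS/H = 2·14,750·80/34 = 69,411.76
EOQ = √69,411.76 ≈ 263.46 → Q = 263 kits
Cycle time = (working days × Q)/D = (360 × 263) / 14,750 = 6.419 days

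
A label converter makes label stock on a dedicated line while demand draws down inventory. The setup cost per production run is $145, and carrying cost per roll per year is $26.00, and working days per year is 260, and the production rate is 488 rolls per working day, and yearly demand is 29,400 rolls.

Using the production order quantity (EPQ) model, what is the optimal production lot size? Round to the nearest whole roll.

653 rolls

Daily demand d = 29,400/260 = 113.077; p = 488; 1 − d/p = 0.76828
EPQ = √(2DS / (H(1 − d/p)))
    = √(2 × 29,400 × 145 / (26 × 0.76828)) ≈ 653.32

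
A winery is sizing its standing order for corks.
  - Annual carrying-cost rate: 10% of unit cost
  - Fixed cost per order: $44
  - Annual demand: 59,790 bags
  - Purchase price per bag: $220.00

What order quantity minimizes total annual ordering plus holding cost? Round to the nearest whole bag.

489 bags

H = i·C = 0.1 × $220 = $22.0000 per bag-year
EOQ = √(2DS/H) = √(2 × 59,790 × 44 / 22)
    = √(239,160.00) ≈ 489.04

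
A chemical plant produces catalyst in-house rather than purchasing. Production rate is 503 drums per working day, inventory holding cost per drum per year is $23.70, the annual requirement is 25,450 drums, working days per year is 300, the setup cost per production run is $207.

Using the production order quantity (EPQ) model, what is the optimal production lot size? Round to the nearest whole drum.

731 drums

Daily demand d = 25,450/300 = 84.833; p = 503; 1 − d/p = 0.83135
EPQ = √(2DS / (H(1 − d/p)))
    = √(2 × 25,450 × 207 / (23.7 × 0.83135)) ≈ 731.27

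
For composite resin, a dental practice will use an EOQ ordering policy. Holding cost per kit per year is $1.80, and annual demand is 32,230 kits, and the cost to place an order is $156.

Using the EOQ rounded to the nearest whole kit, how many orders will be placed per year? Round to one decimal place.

13.6 orders per year

Q* = √(2·D·S / H) = √(2·32,230·156 / 1.8) = √5,586,533.3 ≈ 2,363.58 → Q = 2,364
N = D/Q = 32,230/2,364 ≈ 13.634 orders/yr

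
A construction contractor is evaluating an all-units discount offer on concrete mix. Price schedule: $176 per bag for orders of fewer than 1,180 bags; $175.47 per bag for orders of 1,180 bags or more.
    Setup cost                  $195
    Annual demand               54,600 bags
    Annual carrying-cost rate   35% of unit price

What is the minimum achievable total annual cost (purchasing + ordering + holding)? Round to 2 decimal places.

H₁ = 35%×$176 = $61.6000;  H₂ = 35%×$175.47 = $61.4145
EOQ₁ = √(2×54,600×195/61.6000) = 587.95  (< 1,180, feasible at tier 1)
EOQ₂ = √(2×54,600×195/61.4145) = 588.83  (< 1,180 → use Q = 1,180 at tier-2 price)
TC(tier 1 (EOQ₁), Q≈587.9) = $9,645,817.54
TC(tier 2, Q≈1,180.0) = $9,625,919.44
Minimum at tier 2: $9,625,919.44

$9,625,919.44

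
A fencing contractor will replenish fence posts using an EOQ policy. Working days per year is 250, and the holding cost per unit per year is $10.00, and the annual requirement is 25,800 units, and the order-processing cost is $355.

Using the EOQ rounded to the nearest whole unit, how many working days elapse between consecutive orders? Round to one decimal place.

13.1 days

Optimal lot size Q* = (2 × 25,800 × $355 / $10)^½ ≈ 1,353.44 → Q = 1,353 units
Cycle time = (working days × Q)/D = (250 × 1,353) / 25,800 = 13.110 days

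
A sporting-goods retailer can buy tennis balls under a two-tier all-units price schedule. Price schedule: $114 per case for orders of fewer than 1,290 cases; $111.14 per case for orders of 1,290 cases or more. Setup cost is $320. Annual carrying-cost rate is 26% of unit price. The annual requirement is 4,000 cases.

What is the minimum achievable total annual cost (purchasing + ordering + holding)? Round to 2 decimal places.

$464,190.43

H₁ = 26%×$114 = $29.6400;  H₂ = 26%×$111.14 = $28.8964
EOQ₁ = √(2×4,000×320/29.6400) = 293.89  (< 1,290, feasible at tier 1)
EOQ₂ = √(2×4,000×320/28.8964) = 297.64  (< 1,290 → use Q = 1,290 at tier-2 price)
TC(tier 1 (EOQ₁), Q≈293.9) = $464,710.82
TC(tier 2, Q≈1,290.0) = $464,190.43
Minimum at tier 2: $464,190.43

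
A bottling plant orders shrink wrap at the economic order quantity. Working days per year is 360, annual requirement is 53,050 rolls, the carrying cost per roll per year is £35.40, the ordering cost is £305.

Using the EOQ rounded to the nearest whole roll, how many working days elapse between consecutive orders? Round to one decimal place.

Q* = √(2·D·S / H) = √(2·53,050·305 / 35.4) = √914,138.4 ≈ 956.11 → Q = 956 rolls
Cycle time = (working days × Q)/D = (360 × 956) / 53,050 = 6.487 days

6.5 days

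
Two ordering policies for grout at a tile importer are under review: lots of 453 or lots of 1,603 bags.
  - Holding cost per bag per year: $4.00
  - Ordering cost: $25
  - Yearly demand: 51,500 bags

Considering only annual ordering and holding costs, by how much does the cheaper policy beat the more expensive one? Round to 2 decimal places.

TC(Q) = (D/Q)S + (Q/2)H
TC(453) = (51,500/453)×25 + (453/2)×4 = $3,748.16
TC(1,603) = (51,500/1,603)×25 + (1,603/2)×4 = $4,009.18
Cheaper: Q = 453.  Difference = $261.02

$261.02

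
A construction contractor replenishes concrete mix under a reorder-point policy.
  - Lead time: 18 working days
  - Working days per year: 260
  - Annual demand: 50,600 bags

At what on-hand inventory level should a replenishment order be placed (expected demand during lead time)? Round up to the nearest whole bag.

Daily demand d = 50,600 / 260 = 194.615 bags/day
Demand during lead time = 194.615 × 18 = 3,503.08
Reorder point = 3,503.08 → round up

3,504 bags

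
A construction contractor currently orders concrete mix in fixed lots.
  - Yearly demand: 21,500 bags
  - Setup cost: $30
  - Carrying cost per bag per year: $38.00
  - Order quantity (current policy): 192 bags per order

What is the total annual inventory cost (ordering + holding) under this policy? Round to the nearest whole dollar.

$7,007

Annual ordering cost = (D/Q)·S = (21,500/192) × 30 = $3,359.38
Annual holding cost  = (Q/2)·H = (192/2) × 38 = $3,648.00
Total = $3,359.38 + $3,648.00 = $7,007.38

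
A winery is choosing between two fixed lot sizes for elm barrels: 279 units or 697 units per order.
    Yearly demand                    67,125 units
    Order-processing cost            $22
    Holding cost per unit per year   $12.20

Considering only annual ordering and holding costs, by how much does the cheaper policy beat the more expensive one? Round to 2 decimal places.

$624.49

TC(Q) = (D/Q)S + (Q/2)H
TC(279) = (67,125/279)×22 + (279/2)×12.2 = $6,994.91
TC(697) = (67,125/697)×22 + (697/2)×12.2 = $6,370.42
Lots of 697 are cheaper by $624.49.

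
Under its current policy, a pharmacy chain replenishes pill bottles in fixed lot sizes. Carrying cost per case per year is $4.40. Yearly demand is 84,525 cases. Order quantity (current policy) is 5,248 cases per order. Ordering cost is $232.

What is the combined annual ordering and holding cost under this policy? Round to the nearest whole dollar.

$15,282

Annual ordering cost = (D/Q)·S = (84,525/5,248) × 232 = $3,736.62
Annual holding cost  = (Q/2)·H = (5,248/2) × 4.4 = $11,545.60
Total = $3,736.62 + $11,545.60 = $15,282.22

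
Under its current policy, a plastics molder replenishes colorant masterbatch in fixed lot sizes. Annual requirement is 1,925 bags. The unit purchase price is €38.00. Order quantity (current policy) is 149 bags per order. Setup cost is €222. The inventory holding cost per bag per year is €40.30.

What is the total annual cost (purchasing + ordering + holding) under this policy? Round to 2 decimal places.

€79,020.47

Orders/yr = 1,925/149 = 12.919; ordering cost = 12.919 × €222 = €2,868.12
Average inventory = 149/2 = 74.5; holding cost = 74.5 × €40.3 = €3,002.35
Purchase cost = D·C = 1,925 × 38 = €73,150.00
Total = €2,868.12 + €3,002.35 + €73,150.00 = €79,020.47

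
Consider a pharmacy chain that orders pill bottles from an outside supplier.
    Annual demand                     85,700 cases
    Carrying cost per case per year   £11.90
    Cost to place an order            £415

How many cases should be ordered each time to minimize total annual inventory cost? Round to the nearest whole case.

Q* = √(2·D·S / H) = √(2·85,700·415 / 11.9) = √5,977,395.0 ≈ 2,444.87

2,445 cases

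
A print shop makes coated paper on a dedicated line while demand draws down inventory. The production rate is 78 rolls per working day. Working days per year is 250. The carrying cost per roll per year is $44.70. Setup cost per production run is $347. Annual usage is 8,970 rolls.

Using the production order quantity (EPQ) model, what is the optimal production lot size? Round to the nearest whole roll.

508 rolls

Daily demand d = 8,970/250 = 35.880; p = 78; 1 − d/p = 0.54000
EPQ = √(2DS / (H(1 − d/p)))
    = √(2 × 8,970 × 347 / (44.7 × 0.54000)) ≈ 507.84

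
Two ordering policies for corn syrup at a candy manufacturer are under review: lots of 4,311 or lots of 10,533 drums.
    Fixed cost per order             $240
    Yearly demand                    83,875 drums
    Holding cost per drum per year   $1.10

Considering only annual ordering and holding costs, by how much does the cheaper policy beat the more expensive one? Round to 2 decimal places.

$663.79

TC(Q) = (D/Q)S + (Q/2)H
TC(4,311) = (83,875/4,311)×240 + (4,311/2)×1.1 = $7,040.50
TC(10,533) = (83,875/10,533)×240 + (10,533/2)×1.1 = $7,704.29
|ΔTC| = |$7,040.50 − $7,704.29| = $663.79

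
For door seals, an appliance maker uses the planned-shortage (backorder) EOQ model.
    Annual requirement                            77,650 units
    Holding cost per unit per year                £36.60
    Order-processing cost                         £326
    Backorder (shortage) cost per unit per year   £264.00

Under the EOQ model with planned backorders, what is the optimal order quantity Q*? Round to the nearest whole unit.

Basic EOQ = √(2·77,650·326/36.6) = 1,176.126
Backorder adjustment √((H+b)/b) = √((36.6+264)/264) = 1.0671
Q* = 1,176.126 × 1.0671 ≈ 1,255.01

1,255 units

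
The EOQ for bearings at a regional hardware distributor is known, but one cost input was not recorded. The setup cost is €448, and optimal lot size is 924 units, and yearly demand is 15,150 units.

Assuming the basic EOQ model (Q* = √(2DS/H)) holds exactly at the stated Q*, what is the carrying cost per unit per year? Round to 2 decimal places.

€15.90

Since Q* = (2DS/H)^½, squaring gives Q*²·H = 2DS.
H = 2DS / Q² = 2 × 15,150 × 448 / 924² = 15.8993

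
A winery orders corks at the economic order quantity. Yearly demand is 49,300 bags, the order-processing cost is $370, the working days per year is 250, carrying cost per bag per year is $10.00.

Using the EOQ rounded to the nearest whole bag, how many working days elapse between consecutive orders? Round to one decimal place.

9.7 days

Optimal lot size Q* = (2 × 49,300 × $370 / $10)^½ ≈ 1,910.03 → Q = 1,910 bags
Cycle time = (working days × Q)/D = (250 × 1,910) / 49,300 = 9.686 days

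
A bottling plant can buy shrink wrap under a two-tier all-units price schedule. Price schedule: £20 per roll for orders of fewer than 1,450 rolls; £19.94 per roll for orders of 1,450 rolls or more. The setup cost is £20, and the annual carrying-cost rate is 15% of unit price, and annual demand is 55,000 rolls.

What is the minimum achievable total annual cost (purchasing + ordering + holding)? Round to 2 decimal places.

£1,099,627.10

H₁ = 15%×£20 = £3.0000;  H₂ = 15%×£19.94 = £2.9910
EOQ₁ = √(2×55,000×20/3.0000) = 856.35  (< 1,450, feasible at tier 1)
EOQ₂ = √(2×55,000×20/2.9910) = 857.64  (< 1,450 → use Q = 1,450 at tier-2 price)
TC(tier 1 (EOQ₁), Q≈856.3) = £1,102,569.05
TC(tier 2, Q≈1,450.0) = £1,099,627.10
Minimum at tier 2: £1,099,627.10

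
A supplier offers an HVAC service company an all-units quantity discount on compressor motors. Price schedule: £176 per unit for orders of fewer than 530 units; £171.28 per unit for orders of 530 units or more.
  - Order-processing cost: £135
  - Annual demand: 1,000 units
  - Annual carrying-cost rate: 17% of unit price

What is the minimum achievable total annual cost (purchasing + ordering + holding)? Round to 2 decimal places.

£178,842.25

H₁ = 17%×£176 = £29.9200;  H₂ = 17%×£171.28 = £29.1176
EOQ₁ = √(2×1,000×135/29.9200) = 95.00  (< 530, feasible at tier 1)
EOQ₂ = √(2×1,000×135/29.1176) = 96.30  (< 530 → use Q = 530 at tier-2 price)
TC(tier 1 (EOQ₁), Q≈95.0) = £178,842.25
TC(tier 2, Q≈530.0) = £179,250.88
Minimum at tier 1 (EOQ₁): £178,842.25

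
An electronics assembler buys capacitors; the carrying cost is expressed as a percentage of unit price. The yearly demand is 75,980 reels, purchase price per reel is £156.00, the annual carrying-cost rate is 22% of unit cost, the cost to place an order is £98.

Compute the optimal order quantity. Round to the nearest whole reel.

Holding cost per reel per year: H = 22% × £156 = £34.3200
EOQ = √(2DS/H) = √(2 × 75,980 × 98 / 34.32)
    = √(433,918.41) ≈ 658.72

659 reels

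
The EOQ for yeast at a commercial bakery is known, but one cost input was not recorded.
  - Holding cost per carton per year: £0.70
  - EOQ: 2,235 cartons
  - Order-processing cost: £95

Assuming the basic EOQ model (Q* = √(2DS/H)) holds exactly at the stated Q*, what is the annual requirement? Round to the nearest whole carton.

18,403 cartons per year

EOQ relation: Q² = 2DS/H, so rearrange for the unknown.
D = Q²H / (2S) = 2,235² × 0.7 / (2 × 95) = 18,403.46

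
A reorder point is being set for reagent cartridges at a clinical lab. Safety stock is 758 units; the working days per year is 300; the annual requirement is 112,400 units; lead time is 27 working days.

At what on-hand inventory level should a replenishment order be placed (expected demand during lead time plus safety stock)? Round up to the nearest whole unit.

10,874 units

Daily demand d = 112,400 / 300 = 374.667 units/day
Demand during lead time = 374.667 × 27 = 10,116.00
Reorder point = 10,116.00 + 758 = 10,874.00 → round up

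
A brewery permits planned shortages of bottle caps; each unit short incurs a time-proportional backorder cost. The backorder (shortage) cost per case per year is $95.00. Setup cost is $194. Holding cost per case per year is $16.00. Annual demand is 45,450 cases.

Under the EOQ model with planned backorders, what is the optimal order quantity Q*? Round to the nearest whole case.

1,135 cases

Basic EOQ = √(2·45,450·194/16) = 1,049.839
Backorder adjustment √((H+b)/b) = √((16+95)/95) = 1.0809
Q* = 1,049.839 × 1.0809 ≈ 1,134.81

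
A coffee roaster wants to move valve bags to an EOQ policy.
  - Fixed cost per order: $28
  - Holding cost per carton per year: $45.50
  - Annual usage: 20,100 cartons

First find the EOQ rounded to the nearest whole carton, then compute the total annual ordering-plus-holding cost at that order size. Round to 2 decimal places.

Optimal lot size Q* = (2 × 20,100 × $28 / $45.5)^½ ≈ 157.28 → Q = 157 cartons
Annual ordering cost = (D/Q)·S = (20,100/157) × 28 = $3,584.71
Annual holding cost  = (Q/2)·H = (157/2) × 45.5 = $3,571.75
Total = $3,584.71 + $3,571.75 = $7,156.46

$7,156.46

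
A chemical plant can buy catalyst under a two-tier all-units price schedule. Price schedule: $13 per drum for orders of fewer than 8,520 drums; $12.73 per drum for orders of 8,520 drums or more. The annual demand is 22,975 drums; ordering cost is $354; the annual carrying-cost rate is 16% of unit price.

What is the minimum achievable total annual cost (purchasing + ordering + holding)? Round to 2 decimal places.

H₁ = 16%×$13 = $2.0800;  H₂ = 16%×$12.73 = $2.0368
EOQ₁ = √(2×22,975×354/2.0800) = 2,796.49  (< 8,520, feasible at tier 1)
EOQ₂ = √(2×22,975×354/2.0368) = 2,825.99  (< 8,520 → use Q = 8,520 at tier-2 price)
TC(tier 1 (EOQ₁), Q≈2,796.5) = $304,491.69
TC(tier 2, Q≈8,520.0) = $302,103.11
Minimum at tier 2: $302,103.11

$302,103.11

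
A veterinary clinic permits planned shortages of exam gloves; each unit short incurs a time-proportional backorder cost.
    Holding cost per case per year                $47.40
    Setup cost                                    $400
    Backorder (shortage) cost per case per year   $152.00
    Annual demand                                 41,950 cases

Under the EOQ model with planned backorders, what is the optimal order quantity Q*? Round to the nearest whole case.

964 cases

Q* = √(2DS/H) · √((H + b)/b)
   = √(2 × 41,950 × 400 / 47.4) · √((47.4 + 152) / 152)
   = 841.437 × 1.1454 ≈ 963.75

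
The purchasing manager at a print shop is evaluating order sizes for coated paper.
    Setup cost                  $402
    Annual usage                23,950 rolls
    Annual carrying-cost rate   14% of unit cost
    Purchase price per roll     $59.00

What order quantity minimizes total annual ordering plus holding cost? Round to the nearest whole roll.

Carrying cost H = $59 × 14% = $8.2600/roll/yr
2DS/H = 2·23,950·402/8.26 = 2,331,210.65
EOQ = √2,331,210.65 ≈ 1,526.83

1,527 rolls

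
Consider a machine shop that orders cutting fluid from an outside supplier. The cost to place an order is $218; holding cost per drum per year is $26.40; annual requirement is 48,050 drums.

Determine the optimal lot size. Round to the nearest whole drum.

891 drums

Optimal lot size Q* = (2 × 48,050 × $218 / $26.4)^½ ≈ 890.82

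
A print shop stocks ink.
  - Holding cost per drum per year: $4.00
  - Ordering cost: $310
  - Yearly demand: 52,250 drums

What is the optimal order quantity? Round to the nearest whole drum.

2,846 drums

Optimal lot size Q* = (2 × 52,250 × $310 / $4)^½ ≈ 2,845.83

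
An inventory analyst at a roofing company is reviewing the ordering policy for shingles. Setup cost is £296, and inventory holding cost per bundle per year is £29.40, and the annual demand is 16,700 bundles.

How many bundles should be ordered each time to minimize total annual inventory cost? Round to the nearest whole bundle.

Optimal lot size Q* = (2 × 16,700 × £296 / £29.4)^½ ≈ 579.89

580 bundles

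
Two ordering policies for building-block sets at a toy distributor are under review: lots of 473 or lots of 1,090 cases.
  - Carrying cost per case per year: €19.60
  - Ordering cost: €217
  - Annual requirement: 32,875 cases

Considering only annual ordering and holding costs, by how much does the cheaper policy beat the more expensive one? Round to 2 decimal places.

Annual cost at Q: ordering D·S/Q plus holding Q·H/2.
TC(473) = (32,875/473)×217 + (473/2)×19.6 = €19,717.59
TC(1,090) = (32,875/1,090)×217 + (1,090/2)×19.6 = €17,226.84
Lots of 1,090 are cheaper by €2,490.75.

€2,490.75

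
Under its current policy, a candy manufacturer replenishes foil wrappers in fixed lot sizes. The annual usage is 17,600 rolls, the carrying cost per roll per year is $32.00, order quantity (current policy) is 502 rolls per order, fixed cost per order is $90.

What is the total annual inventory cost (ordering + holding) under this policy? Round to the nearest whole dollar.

$11,187

Annual ordering cost = (D/Q)·S = (17,600/502) × 90 = $3,155.38
Annual holding cost  = (Q/2)·H = (502/2) × 32 = $8,032.00
Total = $3,155.38 + $8,032.00 = $11,187.38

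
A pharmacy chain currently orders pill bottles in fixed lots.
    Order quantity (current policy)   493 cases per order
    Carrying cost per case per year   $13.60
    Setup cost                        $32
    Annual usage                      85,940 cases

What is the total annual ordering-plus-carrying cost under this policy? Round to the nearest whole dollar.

$8,931

Ordering: D/Q × S = 85,940/493 × $32 = $5,578.26
Holding:  Q/2 × H = 493/2 × $13.6 = $3,352.40
Total = $5,578.26 + $3,352.40 = $8,930.66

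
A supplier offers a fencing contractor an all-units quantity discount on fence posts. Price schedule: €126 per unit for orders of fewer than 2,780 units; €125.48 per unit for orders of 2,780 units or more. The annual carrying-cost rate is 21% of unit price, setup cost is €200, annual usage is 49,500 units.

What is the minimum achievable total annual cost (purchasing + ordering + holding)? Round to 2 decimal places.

H₁ = 21%×€126 = €26.4600;  H₂ = 21%×€125.48 = €26.3508
EOQ₁ = √(2×49,500×200/26.4600) = 865.04  (< 2,780, feasible at tier 1)
EOQ₂ = √(2×49,500×200/26.3508) = 866.83  (< 2,780 → use Q = 2,780 at tier-2 price)
TC(tier 1 (EOQ₁), Q≈865.0) = €6,259,889.04
TC(tier 2, Q≈2,780.0) = €6,251,448.76
Minimum at tier 2: €6,251,448.76

€6,251,448.76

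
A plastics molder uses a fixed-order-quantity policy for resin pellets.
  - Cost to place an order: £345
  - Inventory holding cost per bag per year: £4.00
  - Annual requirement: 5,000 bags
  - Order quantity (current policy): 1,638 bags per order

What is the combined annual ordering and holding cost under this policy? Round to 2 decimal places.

£4,329.11

Orders/yr = 5,000/1,638 = 3.053; ordering cost = 3.053 × £345 = £1,053.11
Average inventory = 1,638/2 = 819; holding cost = 819 × £4 = £3,276.00
Total = £1,053.11 + £3,276.00 = £4,329.11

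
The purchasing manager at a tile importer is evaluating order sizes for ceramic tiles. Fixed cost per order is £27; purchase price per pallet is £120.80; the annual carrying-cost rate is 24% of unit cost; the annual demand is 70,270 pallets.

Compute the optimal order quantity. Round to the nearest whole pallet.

Carrying cost H = £120.8 × 24% = £28.9920/pallet/yr
EOQ = √(2DS/H) = √(2 × 70,270 × 27 / 28.992)
    = √(130,883.69) ≈ 361.78

362 pallets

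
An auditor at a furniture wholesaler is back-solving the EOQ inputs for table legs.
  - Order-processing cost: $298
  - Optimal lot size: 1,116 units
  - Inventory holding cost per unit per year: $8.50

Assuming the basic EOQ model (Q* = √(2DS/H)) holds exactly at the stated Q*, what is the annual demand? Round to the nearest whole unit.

From Q* = √(2DS/H) ⇒ Q*² = 2DS/H.
D = Q²H / (2S) = 1,116² × 8.5 / (2 × 298) = 17,762.38

17,762 units per year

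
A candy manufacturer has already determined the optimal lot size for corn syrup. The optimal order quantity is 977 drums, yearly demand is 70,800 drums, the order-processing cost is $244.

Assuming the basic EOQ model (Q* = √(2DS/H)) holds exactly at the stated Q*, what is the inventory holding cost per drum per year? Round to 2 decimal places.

$36.20

EOQ relation: Q² = 2DS/H, so rearrange for the unknown.
H = 2DS / Q² = 2 × 70,800 × 244 / 977² = 36.1963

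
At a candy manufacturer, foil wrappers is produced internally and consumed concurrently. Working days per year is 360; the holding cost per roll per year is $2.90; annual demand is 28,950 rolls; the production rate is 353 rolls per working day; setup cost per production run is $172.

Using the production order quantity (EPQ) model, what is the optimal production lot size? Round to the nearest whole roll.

d = 28,950/360 = 80.4167 rolls/day;  effective holding cost H(1 − d/p) = 2.9·(1 − 80.4167/353) = 2.23935
Q* = √(2DS / H_eff) = √(2·28,950·172 / 2.23935) ≈ 2,108.83

2,109 rolls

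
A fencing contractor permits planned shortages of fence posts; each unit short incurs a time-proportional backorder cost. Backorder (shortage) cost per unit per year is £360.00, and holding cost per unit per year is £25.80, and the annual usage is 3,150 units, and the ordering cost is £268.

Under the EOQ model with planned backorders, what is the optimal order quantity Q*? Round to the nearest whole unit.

Basic EOQ = √(2·3,150·268/25.8) = 255.816
Backorder adjustment √((H+b)/b) = √((25.8+360)/360) = 1.0352
Q* = 255.816 × 1.0352 ≈ 264.82

265 units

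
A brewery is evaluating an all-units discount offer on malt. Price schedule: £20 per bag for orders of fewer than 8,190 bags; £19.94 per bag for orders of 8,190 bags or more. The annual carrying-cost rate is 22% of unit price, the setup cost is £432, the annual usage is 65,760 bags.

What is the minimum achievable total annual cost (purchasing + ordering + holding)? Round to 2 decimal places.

H₁ = 22%×£20 = £4.4000;  H₂ = 22%×£19.94 = £4.3868
EOQ₁ = √(2×65,760×432/4.4000) = 3,593.45  (< 8,190, feasible at tier 1)
EOQ₂ = √(2×65,760×432/4.3868) = 3,598.85  (< 8,190 → use Q = 8,190 at tier-2 price)
TC(tier 1 (EOQ₁), Q≈3,593.4) = £1,331,011.17
TC(tier 2, Q≈8,190.0) = £1,332,687.01
Minimum at tier 1 (EOQ₁): £1,331,011.17

£1,331,011.17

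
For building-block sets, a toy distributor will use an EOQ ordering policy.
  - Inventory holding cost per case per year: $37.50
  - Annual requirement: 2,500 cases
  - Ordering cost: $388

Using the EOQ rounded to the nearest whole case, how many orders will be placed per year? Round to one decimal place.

Q* = √(2·D·S / H) = √(2·2,500·388 / 37.5) = √51,733.3 ≈ 227.45 → Q = 227
N = D/Q = 2,500/227 ≈ 11.013 orders/yr

11.0 orders per year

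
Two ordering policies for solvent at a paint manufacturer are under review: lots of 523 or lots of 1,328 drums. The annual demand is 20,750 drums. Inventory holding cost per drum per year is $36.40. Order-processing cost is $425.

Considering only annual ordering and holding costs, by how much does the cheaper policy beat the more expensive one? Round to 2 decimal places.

For each Q, cost = (D/Q)·S + (Q/2)·H.
TC(523) = (20,750/523)×425 + (523/2)×36.4 = $26,380.45
TC(1,328) = (20,750/1,328)×425 + (1,328/2)×36.4 = $30,810.22
Cheaper: Q = 523.  Difference = $4,429.77

$4,429.77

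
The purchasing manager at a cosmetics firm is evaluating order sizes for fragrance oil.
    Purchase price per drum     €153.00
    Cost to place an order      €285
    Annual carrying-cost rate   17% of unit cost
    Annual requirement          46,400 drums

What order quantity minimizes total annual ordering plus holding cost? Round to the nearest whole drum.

Holding cost per drum per year: H = 17% × €153 = €26.0100
Q* = √(2·D·S / H) = √(2·46,400·285 / 26.01) = √1,016,839.7 ≈ 1,008.38

1,008 drums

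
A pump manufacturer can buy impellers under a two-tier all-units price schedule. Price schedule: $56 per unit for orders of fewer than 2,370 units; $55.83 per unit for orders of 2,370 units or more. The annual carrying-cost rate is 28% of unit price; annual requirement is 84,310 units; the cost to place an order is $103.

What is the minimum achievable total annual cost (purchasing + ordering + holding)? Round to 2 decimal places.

H₁ = 28%×$56 = $15.6800;  H₂ = 28%×$55.83 = $15.6324
EOQ₁ = √(2×84,310×103/15.6800) = 1,052.45  (< 2,370, feasible at tier 1)
EOQ₂ = √(2×84,310×103/15.6324) = 1,054.05  (< 2,370 → use Q = 2,370 at tier-2 price)
TC(tier 1 (EOQ₁), Q≈1,052.4) = $4,737,862.36
TC(tier 2, Q≈2,370.0) = $4,729,215.80
Minimum at tier 2: $4,729,215.80

$4,729,215.80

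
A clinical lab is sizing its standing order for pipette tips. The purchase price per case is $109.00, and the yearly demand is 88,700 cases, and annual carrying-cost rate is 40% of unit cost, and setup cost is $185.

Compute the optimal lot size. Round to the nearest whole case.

868 cases

Carrying cost H = $109 × 40% = $43.6000/case/yr
2DS/H = 2·88,700·185/43.6 = 752,729.36
EOQ = √752,729.36 ≈ 867.60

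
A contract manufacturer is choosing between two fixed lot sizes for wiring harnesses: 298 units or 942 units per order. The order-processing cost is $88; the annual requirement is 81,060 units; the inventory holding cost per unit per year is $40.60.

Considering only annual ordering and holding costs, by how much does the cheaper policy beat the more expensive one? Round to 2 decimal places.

Annual cost at Q: ordering D·S/Q plus holding Q·H/2.
TC(298) = (81,060/298)×88 + (298/2)×40.6 = $29,986.58
TC(942) = (81,060/942)×88 + (942/2)×40.6 = $26,695.08
|ΔTC| = |$29,986.58 − $26,695.08| = $3,291.50

$3,291.50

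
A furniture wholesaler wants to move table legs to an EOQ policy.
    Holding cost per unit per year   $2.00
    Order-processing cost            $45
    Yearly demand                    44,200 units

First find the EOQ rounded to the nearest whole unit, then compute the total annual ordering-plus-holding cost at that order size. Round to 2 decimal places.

Q* = √(2·D·S / H) = √(2·44,200·45 / 2) = √1,989,000.0 ≈ 1,410.32 → Q = 1,410 units
Annual ordering cost = (D/Q)·S = (44,200/1,410) × 45 = $1,410.64
Annual holding cost  = (Q/2)·H = (1,410/2) × 2 = $1,410.00
Total = $1,410.64 + $1,410.00 = $2,820.64

$2,820.64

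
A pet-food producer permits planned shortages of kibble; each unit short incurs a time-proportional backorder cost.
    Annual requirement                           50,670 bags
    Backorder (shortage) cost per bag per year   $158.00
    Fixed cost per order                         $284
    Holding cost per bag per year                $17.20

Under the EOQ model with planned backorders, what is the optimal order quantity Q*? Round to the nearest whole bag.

1,362 bags

Q* = √(2DS/H) · √((H + b)/b)
   = √(2 × 50,670 × 284 / 17.2) · √((17.2 + 158) / 158)
   = 1,293.556 × 1.0530 ≈ 1,362.15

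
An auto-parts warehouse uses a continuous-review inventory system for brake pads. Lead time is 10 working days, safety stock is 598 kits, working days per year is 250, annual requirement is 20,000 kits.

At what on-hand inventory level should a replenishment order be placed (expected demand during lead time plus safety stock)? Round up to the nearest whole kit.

1,398 kits

Daily demand d = 20,000 / 250 = 80.000 kits/day
Demand during lead time = 80.000 × 10 = 800.00
Reorder point = 800.00 + 598 = 1,398.00 → round up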